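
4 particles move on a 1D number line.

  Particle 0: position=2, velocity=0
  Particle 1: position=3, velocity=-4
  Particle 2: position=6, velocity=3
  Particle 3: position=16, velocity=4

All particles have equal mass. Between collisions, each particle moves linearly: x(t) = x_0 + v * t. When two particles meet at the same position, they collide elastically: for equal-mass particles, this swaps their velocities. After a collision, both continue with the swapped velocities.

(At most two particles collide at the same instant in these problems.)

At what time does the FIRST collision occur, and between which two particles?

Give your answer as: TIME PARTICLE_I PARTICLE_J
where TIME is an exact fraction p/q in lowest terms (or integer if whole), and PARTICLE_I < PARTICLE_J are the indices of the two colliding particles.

Answer: 1/4 0 1

Derivation:
Pair (0,1): pos 2,3 vel 0,-4 -> gap=1, closing at 4/unit, collide at t=1/4
Pair (1,2): pos 3,6 vel -4,3 -> not approaching (rel speed -7 <= 0)
Pair (2,3): pos 6,16 vel 3,4 -> not approaching (rel speed -1 <= 0)
Earliest collision: t=1/4 between 0 and 1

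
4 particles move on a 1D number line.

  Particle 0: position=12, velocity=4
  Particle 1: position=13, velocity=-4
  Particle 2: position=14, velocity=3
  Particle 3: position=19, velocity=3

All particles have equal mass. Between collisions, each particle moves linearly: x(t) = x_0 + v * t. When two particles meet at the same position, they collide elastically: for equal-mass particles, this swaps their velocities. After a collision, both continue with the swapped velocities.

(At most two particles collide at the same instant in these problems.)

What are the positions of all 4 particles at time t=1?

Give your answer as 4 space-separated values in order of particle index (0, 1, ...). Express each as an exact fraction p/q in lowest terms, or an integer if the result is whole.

Answer: 9 16 17 22

Derivation:
Collision at t=1/8: particles 0 and 1 swap velocities; positions: p0=25/2 p1=25/2 p2=115/8 p3=155/8; velocities now: v0=-4 v1=4 v2=3 v3=3
Advance to t=1 (no further collisions before then); velocities: v0=-4 v1=4 v2=3 v3=3; positions = 9 16 17 22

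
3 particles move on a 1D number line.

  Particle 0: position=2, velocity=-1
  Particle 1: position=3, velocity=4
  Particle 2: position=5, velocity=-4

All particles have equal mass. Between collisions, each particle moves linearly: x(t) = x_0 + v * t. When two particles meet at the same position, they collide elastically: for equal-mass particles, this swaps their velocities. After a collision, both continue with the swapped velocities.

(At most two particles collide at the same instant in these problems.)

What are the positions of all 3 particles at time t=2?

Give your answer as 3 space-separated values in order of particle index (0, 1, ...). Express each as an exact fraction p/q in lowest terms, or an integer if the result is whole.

Collision at t=1/4: particles 1 and 2 swap velocities; positions: p0=7/4 p1=4 p2=4; velocities now: v0=-1 v1=-4 v2=4
Collision at t=1: particles 0 and 1 swap velocities; positions: p0=1 p1=1 p2=7; velocities now: v0=-4 v1=-1 v2=4
Advance to t=2 (no further collisions before then); velocities: v0=-4 v1=-1 v2=4; positions = -3 0 11

Answer: -3 0 11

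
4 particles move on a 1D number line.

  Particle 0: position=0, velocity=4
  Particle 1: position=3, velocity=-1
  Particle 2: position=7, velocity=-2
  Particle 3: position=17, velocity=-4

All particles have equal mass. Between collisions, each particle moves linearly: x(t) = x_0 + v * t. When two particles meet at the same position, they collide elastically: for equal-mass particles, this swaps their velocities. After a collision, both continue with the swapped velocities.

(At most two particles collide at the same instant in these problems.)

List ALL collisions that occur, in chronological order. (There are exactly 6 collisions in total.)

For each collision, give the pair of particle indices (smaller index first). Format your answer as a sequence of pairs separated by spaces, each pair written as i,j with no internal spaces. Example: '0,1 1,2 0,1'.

Answer: 0,1 1,2 2,3 0,1 1,2 0,1

Derivation:
Collision at t=3/5: particles 0 and 1 swap velocities; positions: p0=12/5 p1=12/5 p2=29/5 p3=73/5; velocities now: v0=-1 v1=4 v2=-2 v3=-4
Collision at t=7/6: particles 1 and 2 swap velocities; positions: p0=11/6 p1=14/3 p2=14/3 p3=37/3; velocities now: v0=-1 v1=-2 v2=4 v3=-4
Collision at t=17/8: particles 2 and 3 swap velocities; positions: p0=7/8 p1=11/4 p2=17/2 p3=17/2; velocities now: v0=-1 v1=-2 v2=-4 v3=4
Collision at t=4: particles 0 and 1 swap velocities; positions: p0=-1 p1=-1 p2=1 p3=16; velocities now: v0=-2 v1=-1 v2=-4 v3=4
Collision at t=14/3: particles 1 and 2 swap velocities; positions: p0=-7/3 p1=-5/3 p2=-5/3 p3=56/3; velocities now: v0=-2 v1=-4 v2=-1 v3=4
Collision at t=5: particles 0 and 1 swap velocities; positions: p0=-3 p1=-3 p2=-2 p3=20; velocities now: v0=-4 v1=-2 v2=-1 v3=4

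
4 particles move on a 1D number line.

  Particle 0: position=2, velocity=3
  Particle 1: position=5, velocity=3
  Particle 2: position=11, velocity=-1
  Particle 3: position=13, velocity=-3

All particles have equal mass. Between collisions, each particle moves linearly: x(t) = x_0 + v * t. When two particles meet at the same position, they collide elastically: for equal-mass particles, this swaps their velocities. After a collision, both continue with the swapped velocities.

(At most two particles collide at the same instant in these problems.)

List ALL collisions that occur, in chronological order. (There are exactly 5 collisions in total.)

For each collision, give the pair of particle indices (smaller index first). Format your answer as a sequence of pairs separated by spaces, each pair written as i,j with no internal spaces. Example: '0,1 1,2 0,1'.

Answer: 2,3 1,2 2,3 0,1 1,2

Derivation:
Collision at t=1: particles 2 and 3 swap velocities; positions: p0=5 p1=8 p2=10 p3=10; velocities now: v0=3 v1=3 v2=-3 v3=-1
Collision at t=4/3: particles 1 and 2 swap velocities; positions: p0=6 p1=9 p2=9 p3=29/3; velocities now: v0=3 v1=-3 v2=3 v3=-1
Collision at t=3/2: particles 2 and 3 swap velocities; positions: p0=13/2 p1=17/2 p2=19/2 p3=19/2; velocities now: v0=3 v1=-3 v2=-1 v3=3
Collision at t=11/6: particles 0 and 1 swap velocities; positions: p0=15/2 p1=15/2 p2=55/6 p3=21/2; velocities now: v0=-3 v1=3 v2=-1 v3=3
Collision at t=9/4: particles 1 and 2 swap velocities; positions: p0=25/4 p1=35/4 p2=35/4 p3=47/4; velocities now: v0=-3 v1=-1 v2=3 v3=3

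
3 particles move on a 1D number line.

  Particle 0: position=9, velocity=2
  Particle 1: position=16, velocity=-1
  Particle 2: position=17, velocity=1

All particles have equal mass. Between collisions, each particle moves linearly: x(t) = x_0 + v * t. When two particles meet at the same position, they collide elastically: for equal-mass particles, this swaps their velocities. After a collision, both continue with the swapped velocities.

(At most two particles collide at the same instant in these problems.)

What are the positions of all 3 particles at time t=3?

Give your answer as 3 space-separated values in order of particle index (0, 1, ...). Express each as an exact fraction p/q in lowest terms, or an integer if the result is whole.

Answer: 13 15 20

Derivation:
Collision at t=7/3: particles 0 and 1 swap velocities; positions: p0=41/3 p1=41/3 p2=58/3; velocities now: v0=-1 v1=2 v2=1
Advance to t=3 (no further collisions before then); velocities: v0=-1 v1=2 v2=1; positions = 13 15 20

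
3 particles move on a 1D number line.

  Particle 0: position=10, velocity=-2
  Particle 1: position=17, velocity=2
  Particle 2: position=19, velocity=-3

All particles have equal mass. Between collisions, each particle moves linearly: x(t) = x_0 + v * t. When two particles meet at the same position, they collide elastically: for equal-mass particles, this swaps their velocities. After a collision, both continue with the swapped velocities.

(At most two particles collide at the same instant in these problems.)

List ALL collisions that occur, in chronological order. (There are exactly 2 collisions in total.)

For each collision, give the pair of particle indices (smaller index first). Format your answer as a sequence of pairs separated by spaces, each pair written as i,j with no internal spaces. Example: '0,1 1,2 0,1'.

Collision at t=2/5: particles 1 and 2 swap velocities; positions: p0=46/5 p1=89/5 p2=89/5; velocities now: v0=-2 v1=-3 v2=2
Collision at t=9: particles 0 and 1 swap velocities; positions: p0=-8 p1=-8 p2=35; velocities now: v0=-3 v1=-2 v2=2

Answer: 1,2 0,1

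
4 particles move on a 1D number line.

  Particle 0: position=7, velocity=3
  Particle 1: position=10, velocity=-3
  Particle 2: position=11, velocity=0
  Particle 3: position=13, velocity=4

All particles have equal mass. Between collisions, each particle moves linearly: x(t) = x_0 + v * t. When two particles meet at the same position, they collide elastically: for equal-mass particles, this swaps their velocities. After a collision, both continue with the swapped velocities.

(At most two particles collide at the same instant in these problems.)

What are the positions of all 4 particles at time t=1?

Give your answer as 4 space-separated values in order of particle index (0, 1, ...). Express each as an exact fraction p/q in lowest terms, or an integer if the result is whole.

Collision at t=1/2: particles 0 and 1 swap velocities; positions: p0=17/2 p1=17/2 p2=11 p3=15; velocities now: v0=-3 v1=3 v2=0 v3=4
Advance to t=1 (no further collisions before then); velocities: v0=-3 v1=3 v2=0 v3=4; positions = 7 10 11 17

Answer: 7 10 11 17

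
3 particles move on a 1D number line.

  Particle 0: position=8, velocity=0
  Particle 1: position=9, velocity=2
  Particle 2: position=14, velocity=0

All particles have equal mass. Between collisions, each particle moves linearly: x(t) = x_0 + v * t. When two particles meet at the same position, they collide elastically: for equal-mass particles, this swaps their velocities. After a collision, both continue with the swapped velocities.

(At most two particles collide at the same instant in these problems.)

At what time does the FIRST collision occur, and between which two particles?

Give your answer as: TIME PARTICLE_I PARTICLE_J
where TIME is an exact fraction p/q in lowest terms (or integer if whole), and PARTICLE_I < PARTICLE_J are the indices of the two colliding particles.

Pair (0,1): pos 8,9 vel 0,2 -> not approaching (rel speed -2 <= 0)
Pair (1,2): pos 9,14 vel 2,0 -> gap=5, closing at 2/unit, collide at t=5/2
Earliest collision: t=5/2 between 1 and 2

Answer: 5/2 1 2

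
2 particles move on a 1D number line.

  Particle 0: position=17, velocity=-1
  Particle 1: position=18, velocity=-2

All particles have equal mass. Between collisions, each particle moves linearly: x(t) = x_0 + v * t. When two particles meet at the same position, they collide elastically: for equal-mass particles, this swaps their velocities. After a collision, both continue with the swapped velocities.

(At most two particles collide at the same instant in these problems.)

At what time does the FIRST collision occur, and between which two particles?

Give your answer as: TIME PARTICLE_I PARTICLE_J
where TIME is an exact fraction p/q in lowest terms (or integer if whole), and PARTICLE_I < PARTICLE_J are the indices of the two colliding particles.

Answer: 1 0 1

Derivation:
Pair (0,1): pos 17,18 vel -1,-2 -> gap=1, closing at 1/unit, collide at t=1
Earliest collision: t=1 between 0 and 1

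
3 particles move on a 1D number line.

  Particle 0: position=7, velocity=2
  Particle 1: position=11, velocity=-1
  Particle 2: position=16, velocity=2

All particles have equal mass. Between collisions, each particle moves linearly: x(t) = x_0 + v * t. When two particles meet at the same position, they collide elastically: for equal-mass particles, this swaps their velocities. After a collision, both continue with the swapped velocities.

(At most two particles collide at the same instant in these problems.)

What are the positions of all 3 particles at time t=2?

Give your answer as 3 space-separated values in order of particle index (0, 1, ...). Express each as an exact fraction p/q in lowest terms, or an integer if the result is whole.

Answer: 9 11 20

Derivation:
Collision at t=4/3: particles 0 and 1 swap velocities; positions: p0=29/3 p1=29/3 p2=56/3; velocities now: v0=-1 v1=2 v2=2
Advance to t=2 (no further collisions before then); velocities: v0=-1 v1=2 v2=2; positions = 9 11 20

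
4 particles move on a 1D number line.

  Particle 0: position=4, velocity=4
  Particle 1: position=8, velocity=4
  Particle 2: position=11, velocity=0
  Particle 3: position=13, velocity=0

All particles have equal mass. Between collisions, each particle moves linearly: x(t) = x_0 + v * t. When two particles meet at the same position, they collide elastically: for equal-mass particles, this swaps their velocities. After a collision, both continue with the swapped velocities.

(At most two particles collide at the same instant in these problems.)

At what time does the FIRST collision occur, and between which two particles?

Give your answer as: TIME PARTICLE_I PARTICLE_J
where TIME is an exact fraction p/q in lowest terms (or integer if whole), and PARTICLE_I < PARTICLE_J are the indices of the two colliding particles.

Pair (0,1): pos 4,8 vel 4,4 -> not approaching (rel speed 0 <= 0)
Pair (1,2): pos 8,11 vel 4,0 -> gap=3, closing at 4/unit, collide at t=3/4
Pair (2,3): pos 11,13 vel 0,0 -> not approaching (rel speed 0 <= 0)
Earliest collision: t=3/4 between 1 and 2

Answer: 3/4 1 2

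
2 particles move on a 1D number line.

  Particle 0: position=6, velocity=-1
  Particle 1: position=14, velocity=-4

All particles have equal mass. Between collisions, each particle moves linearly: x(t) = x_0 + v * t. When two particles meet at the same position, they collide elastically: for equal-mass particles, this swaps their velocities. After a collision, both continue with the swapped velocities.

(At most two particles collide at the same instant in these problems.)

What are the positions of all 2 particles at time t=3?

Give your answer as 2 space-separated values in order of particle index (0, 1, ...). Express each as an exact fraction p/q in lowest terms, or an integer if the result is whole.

Collision at t=8/3: particles 0 and 1 swap velocities; positions: p0=10/3 p1=10/3; velocities now: v0=-4 v1=-1
Advance to t=3 (no further collisions before then); velocities: v0=-4 v1=-1; positions = 2 3

Answer: 2 3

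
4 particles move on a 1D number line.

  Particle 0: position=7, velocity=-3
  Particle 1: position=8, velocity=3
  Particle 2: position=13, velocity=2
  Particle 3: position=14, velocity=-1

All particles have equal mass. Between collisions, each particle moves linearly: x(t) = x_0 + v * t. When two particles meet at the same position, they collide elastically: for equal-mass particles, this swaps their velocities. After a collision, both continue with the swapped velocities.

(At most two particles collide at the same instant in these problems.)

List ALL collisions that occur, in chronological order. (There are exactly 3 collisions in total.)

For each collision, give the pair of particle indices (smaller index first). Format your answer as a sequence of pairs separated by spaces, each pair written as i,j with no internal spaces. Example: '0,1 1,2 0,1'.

Collision at t=1/3: particles 2 and 3 swap velocities; positions: p0=6 p1=9 p2=41/3 p3=41/3; velocities now: v0=-3 v1=3 v2=-1 v3=2
Collision at t=3/2: particles 1 and 2 swap velocities; positions: p0=5/2 p1=25/2 p2=25/2 p3=16; velocities now: v0=-3 v1=-1 v2=3 v3=2
Collision at t=5: particles 2 and 3 swap velocities; positions: p0=-8 p1=9 p2=23 p3=23; velocities now: v0=-3 v1=-1 v2=2 v3=3

Answer: 2,3 1,2 2,3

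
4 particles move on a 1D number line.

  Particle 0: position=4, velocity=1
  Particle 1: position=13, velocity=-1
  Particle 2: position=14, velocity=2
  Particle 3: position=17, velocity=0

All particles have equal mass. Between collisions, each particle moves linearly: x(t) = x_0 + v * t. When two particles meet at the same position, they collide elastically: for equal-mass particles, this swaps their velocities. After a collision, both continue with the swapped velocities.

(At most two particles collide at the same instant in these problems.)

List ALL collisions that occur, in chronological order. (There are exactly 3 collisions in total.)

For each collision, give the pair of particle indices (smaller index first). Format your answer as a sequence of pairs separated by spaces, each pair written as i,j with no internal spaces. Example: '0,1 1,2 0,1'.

Collision at t=3/2: particles 2 and 3 swap velocities; positions: p0=11/2 p1=23/2 p2=17 p3=17; velocities now: v0=1 v1=-1 v2=0 v3=2
Collision at t=9/2: particles 0 and 1 swap velocities; positions: p0=17/2 p1=17/2 p2=17 p3=23; velocities now: v0=-1 v1=1 v2=0 v3=2
Collision at t=13: particles 1 and 2 swap velocities; positions: p0=0 p1=17 p2=17 p3=40; velocities now: v0=-1 v1=0 v2=1 v3=2

Answer: 2,3 0,1 1,2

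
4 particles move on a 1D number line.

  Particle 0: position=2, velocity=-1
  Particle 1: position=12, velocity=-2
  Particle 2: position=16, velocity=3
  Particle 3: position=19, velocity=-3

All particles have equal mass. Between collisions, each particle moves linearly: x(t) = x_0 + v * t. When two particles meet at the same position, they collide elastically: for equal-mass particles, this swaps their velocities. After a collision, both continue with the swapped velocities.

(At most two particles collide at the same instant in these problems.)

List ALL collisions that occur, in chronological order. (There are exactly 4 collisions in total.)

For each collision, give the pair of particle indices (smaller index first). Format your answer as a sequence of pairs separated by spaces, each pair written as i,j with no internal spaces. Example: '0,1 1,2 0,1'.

Collision at t=1/2: particles 2 and 3 swap velocities; positions: p0=3/2 p1=11 p2=35/2 p3=35/2; velocities now: v0=-1 v1=-2 v2=-3 v3=3
Collision at t=7: particles 1 and 2 swap velocities; positions: p0=-5 p1=-2 p2=-2 p3=37; velocities now: v0=-1 v1=-3 v2=-2 v3=3
Collision at t=17/2: particles 0 and 1 swap velocities; positions: p0=-13/2 p1=-13/2 p2=-5 p3=83/2; velocities now: v0=-3 v1=-1 v2=-2 v3=3
Collision at t=10: particles 1 and 2 swap velocities; positions: p0=-11 p1=-8 p2=-8 p3=46; velocities now: v0=-3 v1=-2 v2=-1 v3=3

Answer: 2,3 1,2 0,1 1,2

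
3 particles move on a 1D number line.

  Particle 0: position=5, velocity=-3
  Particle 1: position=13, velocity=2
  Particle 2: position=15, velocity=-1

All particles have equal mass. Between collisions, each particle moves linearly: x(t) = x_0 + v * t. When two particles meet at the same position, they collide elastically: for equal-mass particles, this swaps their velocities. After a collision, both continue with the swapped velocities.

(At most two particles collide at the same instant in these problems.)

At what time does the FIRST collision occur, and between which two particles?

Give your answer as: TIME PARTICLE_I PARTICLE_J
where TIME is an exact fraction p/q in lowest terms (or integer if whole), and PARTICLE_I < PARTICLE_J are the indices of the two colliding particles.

Pair (0,1): pos 5,13 vel -3,2 -> not approaching (rel speed -5 <= 0)
Pair (1,2): pos 13,15 vel 2,-1 -> gap=2, closing at 3/unit, collide at t=2/3
Earliest collision: t=2/3 between 1 and 2

Answer: 2/3 1 2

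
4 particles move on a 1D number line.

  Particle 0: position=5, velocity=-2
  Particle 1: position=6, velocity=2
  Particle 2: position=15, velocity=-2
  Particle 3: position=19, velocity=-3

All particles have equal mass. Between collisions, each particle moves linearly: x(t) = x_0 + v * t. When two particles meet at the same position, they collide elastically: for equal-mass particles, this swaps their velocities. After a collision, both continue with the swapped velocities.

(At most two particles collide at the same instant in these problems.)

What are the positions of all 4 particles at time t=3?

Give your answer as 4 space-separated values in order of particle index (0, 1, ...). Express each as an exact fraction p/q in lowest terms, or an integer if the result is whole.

Collision at t=9/4: particles 1 and 2 swap velocities; positions: p0=1/2 p1=21/2 p2=21/2 p3=49/4; velocities now: v0=-2 v1=-2 v2=2 v3=-3
Collision at t=13/5: particles 2 and 3 swap velocities; positions: p0=-1/5 p1=49/5 p2=56/5 p3=56/5; velocities now: v0=-2 v1=-2 v2=-3 v3=2
Advance to t=3 (no further collisions before then); velocities: v0=-2 v1=-2 v2=-3 v3=2; positions = -1 9 10 12

Answer: -1 9 10 12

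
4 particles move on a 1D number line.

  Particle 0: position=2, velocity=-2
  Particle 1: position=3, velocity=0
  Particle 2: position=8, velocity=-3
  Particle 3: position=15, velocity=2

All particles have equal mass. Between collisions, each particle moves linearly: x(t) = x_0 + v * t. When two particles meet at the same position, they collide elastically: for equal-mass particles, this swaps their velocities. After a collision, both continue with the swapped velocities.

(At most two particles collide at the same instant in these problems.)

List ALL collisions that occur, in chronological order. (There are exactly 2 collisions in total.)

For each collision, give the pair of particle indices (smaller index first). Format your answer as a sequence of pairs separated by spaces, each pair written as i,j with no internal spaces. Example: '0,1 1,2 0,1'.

Collision at t=5/3: particles 1 and 2 swap velocities; positions: p0=-4/3 p1=3 p2=3 p3=55/3; velocities now: v0=-2 v1=-3 v2=0 v3=2
Collision at t=6: particles 0 and 1 swap velocities; positions: p0=-10 p1=-10 p2=3 p3=27; velocities now: v0=-3 v1=-2 v2=0 v3=2

Answer: 1,2 0,1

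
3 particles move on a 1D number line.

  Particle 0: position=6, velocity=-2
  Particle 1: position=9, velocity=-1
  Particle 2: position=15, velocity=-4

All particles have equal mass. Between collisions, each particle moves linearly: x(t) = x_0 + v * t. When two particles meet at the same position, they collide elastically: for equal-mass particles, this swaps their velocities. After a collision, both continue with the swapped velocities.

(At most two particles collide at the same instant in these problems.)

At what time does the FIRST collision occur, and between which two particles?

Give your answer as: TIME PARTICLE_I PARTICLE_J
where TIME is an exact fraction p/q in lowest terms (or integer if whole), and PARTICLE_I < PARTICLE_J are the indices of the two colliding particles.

Answer: 2 1 2

Derivation:
Pair (0,1): pos 6,9 vel -2,-1 -> not approaching (rel speed -1 <= 0)
Pair (1,2): pos 9,15 vel -1,-4 -> gap=6, closing at 3/unit, collide at t=2
Earliest collision: t=2 between 1 and 2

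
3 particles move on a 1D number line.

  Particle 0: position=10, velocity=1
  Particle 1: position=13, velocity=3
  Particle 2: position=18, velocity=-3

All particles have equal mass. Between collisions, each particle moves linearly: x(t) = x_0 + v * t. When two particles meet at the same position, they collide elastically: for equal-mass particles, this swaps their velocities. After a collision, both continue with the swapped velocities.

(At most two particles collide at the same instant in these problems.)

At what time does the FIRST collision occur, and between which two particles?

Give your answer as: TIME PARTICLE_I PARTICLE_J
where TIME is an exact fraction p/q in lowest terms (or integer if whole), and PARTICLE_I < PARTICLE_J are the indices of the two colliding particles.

Answer: 5/6 1 2

Derivation:
Pair (0,1): pos 10,13 vel 1,3 -> not approaching (rel speed -2 <= 0)
Pair (1,2): pos 13,18 vel 3,-3 -> gap=5, closing at 6/unit, collide at t=5/6
Earliest collision: t=5/6 between 1 and 2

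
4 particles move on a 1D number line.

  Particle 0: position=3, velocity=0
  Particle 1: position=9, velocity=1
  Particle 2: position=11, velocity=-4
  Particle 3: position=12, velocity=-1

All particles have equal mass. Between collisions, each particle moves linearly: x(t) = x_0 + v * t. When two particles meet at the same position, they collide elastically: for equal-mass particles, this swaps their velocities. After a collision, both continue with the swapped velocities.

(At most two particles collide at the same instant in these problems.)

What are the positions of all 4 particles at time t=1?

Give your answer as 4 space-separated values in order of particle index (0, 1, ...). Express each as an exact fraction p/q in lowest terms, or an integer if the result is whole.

Answer: 3 7 10 11

Derivation:
Collision at t=2/5: particles 1 and 2 swap velocities; positions: p0=3 p1=47/5 p2=47/5 p3=58/5; velocities now: v0=0 v1=-4 v2=1 v3=-1
Advance to t=1 (no further collisions before then); velocities: v0=0 v1=-4 v2=1 v3=-1; positions = 3 7 10 11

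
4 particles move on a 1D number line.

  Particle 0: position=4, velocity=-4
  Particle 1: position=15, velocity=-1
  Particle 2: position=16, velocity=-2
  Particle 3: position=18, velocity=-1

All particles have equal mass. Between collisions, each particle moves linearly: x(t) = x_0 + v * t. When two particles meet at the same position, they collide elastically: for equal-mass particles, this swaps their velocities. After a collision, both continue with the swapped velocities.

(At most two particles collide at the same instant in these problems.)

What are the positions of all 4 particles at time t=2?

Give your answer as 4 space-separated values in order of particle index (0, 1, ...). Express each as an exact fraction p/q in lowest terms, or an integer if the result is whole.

Collision at t=1: particles 1 and 2 swap velocities; positions: p0=0 p1=14 p2=14 p3=17; velocities now: v0=-4 v1=-2 v2=-1 v3=-1
Advance to t=2 (no further collisions before then); velocities: v0=-4 v1=-2 v2=-1 v3=-1; positions = -4 12 13 16

Answer: -4 12 13 16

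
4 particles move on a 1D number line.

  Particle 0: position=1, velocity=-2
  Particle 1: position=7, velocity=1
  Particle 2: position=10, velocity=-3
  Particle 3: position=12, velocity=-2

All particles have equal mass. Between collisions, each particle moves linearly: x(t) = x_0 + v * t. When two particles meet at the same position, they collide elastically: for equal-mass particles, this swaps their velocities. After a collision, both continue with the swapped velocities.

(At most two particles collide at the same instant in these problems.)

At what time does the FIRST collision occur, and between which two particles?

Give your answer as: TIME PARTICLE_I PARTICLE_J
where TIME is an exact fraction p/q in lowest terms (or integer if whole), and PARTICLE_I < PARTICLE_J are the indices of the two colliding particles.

Pair (0,1): pos 1,7 vel -2,1 -> not approaching (rel speed -3 <= 0)
Pair (1,2): pos 7,10 vel 1,-3 -> gap=3, closing at 4/unit, collide at t=3/4
Pair (2,3): pos 10,12 vel -3,-2 -> not approaching (rel speed -1 <= 0)
Earliest collision: t=3/4 between 1 and 2

Answer: 3/4 1 2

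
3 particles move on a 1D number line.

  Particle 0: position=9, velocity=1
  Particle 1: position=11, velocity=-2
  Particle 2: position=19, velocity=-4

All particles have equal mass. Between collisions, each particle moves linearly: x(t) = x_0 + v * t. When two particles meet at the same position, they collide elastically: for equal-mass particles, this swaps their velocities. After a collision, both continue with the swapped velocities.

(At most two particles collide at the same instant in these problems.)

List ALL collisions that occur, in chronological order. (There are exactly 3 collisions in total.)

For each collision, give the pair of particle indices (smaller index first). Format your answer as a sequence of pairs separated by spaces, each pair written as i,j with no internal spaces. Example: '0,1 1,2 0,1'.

Collision at t=2/3: particles 0 and 1 swap velocities; positions: p0=29/3 p1=29/3 p2=49/3; velocities now: v0=-2 v1=1 v2=-4
Collision at t=2: particles 1 and 2 swap velocities; positions: p0=7 p1=11 p2=11; velocities now: v0=-2 v1=-4 v2=1
Collision at t=4: particles 0 and 1 swap velocities; positions: p0=3 p1=3 p2=13; velocities now: v0=-4 v1=-2 v2=1

Answer: 0,1 1,2 0,1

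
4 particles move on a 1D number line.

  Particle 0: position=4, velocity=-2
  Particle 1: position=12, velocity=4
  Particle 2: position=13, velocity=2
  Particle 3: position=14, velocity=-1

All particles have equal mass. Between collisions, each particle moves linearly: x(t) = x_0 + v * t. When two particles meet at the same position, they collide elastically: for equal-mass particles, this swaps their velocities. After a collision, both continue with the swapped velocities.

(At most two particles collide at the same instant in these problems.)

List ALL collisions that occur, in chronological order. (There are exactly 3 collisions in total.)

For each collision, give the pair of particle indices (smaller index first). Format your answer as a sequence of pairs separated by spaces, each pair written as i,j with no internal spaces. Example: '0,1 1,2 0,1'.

Collision at t=1/3: particles 2 and 3 swap velocities; positions: p0=10/3 p1=40/3 p2=41/3 p3=41/3; velocities now: v0=-2 v1=4 v2=-1 v3=2
Collision at t=2/5: particles 1 and 2 swap velocities; positions: p0=16/5 p1=68/5 p2=68/5 p3=69/5; velocities now: v0=-2 v1=-1 v2=4 v3=2
Collision at t=1/2: particles 2 and 3 swap velocities; positions: p0=3 p1=27/2 p2=14 p3=14; velocities now: v0=-2 v1=-1 v2=2 v3=4

Answer: 2,3 1,2 2,3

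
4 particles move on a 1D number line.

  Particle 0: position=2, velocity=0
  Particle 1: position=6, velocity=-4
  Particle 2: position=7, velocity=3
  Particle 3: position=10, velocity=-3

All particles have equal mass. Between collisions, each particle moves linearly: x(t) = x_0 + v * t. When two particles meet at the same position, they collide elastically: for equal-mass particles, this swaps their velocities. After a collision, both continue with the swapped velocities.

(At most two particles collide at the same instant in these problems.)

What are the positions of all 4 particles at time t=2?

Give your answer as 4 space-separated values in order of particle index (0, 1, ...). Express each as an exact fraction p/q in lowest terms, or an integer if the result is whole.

Collision at t=1/2: particles 2 and 3 swap velocities; positions: p0=2 p1=4 p2=17/2 p3=17/2; velocities now: v0=0 v1=-4 v2=-3 v3=3
Collision at t=1: particles 0 and 1 swap velocities; positions: p0=2 p1=2 p2=7 p3=10; velocities now: v0=-4 v1=0 v2=-3 v3=3
Advance to t=2 (no further collisions before then); velocities: v0=-4 v1=0 v2=-3 v3=3; positions = -2 2 4 13

Answer: -2 2 4 13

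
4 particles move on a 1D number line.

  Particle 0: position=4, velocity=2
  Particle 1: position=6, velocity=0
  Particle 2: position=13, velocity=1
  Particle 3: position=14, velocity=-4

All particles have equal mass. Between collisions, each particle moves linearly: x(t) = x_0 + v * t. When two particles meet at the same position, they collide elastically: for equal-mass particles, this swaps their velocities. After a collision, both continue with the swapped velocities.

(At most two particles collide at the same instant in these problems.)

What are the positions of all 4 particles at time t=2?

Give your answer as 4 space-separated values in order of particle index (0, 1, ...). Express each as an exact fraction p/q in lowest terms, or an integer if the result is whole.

Collision at t=1/5: particles 2 and 3 swap velocities; positions: p0=22/5 p1=6 p2=66/5 p3=66/5; velocities now: v0=2 v1=0 v2=-4 v3=1
Collision at t=1: particles 0 and 1 swap velocities; positions: p0=6 p1=6 p2=10 p3=14; velocities now: v0=0 v1=2 v2=-4 v3=1
Collision at t=5/3: particles 1 and 2 swap velocities; positions: p0=6 p1=22/3 p2=22/3 p3=44/3; velocities now: v0=0 v1=-4 v2=2 v3=1
Collision at t=2: particles 0 and 1 swap velocities; positions: p0=6 p1=6 p2=8 p3=15; velocities now: v0=-4 v1=0 v2=2 v3=1
Advance to t=2 (no further collisions before then); velocities: v0=-4 v1=0 v2=2 v3=1; positions = 6 6 8 15

Answer: 6 6 8 15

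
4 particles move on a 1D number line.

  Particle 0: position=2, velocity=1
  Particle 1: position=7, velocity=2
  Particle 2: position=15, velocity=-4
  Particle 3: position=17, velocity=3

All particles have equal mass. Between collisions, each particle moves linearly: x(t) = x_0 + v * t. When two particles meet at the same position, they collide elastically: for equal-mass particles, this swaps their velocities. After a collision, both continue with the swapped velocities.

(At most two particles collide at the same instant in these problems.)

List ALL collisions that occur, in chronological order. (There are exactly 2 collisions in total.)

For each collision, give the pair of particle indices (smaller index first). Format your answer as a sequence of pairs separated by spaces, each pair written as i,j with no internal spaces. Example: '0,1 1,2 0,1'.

Collision at t=4/3: particles 1 and 2 swap velocities; positions: p0=10/3 p1=29/3 p2=29/3 p3=21; velocities now: v0=1 v1=-4 v2=2 v3=3
Collision at t=13/5: particles 0 and 1 swap velocities; positions: p0=23/5 p1=23/5 p2=61/5 p3=124/5; velocities now: v0=-4 v1=1 v2=2 v3=3

Answer: 1,2 0,1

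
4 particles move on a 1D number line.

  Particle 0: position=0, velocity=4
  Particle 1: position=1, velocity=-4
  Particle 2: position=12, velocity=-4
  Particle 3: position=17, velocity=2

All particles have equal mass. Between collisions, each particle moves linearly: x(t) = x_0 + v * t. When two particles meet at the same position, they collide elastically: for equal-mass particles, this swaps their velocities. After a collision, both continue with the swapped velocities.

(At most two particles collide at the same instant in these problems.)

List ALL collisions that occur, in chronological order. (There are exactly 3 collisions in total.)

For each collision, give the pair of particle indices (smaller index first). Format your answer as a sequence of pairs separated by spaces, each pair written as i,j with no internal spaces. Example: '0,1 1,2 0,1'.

Answer: 0,1 1,2 2,3

Derivation:
Collision at t=1/8: particles 0 and 1 swap velocities; positions: p0=1/2 p1=1/2 p2=23/2 p3=69/4; velocities now: v0=-4 v1=4 v2=-4 v3=2
Collision at t=3/2: particles 1 and 2 swap velocities; positions: p0=-5 p1=6 p2=6 p3=20; velocities now: v0=-4 v1=-4 v2=4 v3=2
Collision at t=17/2: particles 2 and 3 swap velocities; positions: p0=-33 p1=-22 p2=34 p3=34; velocities now: v0=-4 v1=-4 v2=2 v3=4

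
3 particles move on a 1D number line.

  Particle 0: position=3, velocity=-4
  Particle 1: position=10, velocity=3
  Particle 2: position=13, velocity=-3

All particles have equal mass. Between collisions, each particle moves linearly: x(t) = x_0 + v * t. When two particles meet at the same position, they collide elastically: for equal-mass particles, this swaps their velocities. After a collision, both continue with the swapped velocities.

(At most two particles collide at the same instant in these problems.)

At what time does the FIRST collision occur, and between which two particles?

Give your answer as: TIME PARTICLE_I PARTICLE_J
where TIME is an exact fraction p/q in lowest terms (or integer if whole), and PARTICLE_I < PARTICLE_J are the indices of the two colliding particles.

Pair (0,1): pos 3,10 vel -4,3 -> not approaching (rel speed -7 <= 0)
Pair (1,2): pos 10,13 vel 3,-3 -> gap=3, closing at 6/unit, collide at t=1/2
Earliest collision: t=1/2 between 1 and 2

Answer: 1/2 1 2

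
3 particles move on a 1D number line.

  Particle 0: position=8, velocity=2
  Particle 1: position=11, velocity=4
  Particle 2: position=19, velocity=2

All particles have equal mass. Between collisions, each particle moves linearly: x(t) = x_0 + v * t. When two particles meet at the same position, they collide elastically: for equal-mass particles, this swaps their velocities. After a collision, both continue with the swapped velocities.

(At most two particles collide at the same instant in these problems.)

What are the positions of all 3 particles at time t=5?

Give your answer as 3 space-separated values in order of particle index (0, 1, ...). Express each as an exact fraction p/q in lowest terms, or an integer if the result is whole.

Collision at t=4: particles 1 and 2 swap velocities; positions: p0=16 p1=27 p2=27; velocities now: v0=2 v1=2 v2=4
Advance to t=5 (no further collisions before then); velocities: v0=2 v1=2 v2=4; positions = 18 29 31

Answer: 18 29 31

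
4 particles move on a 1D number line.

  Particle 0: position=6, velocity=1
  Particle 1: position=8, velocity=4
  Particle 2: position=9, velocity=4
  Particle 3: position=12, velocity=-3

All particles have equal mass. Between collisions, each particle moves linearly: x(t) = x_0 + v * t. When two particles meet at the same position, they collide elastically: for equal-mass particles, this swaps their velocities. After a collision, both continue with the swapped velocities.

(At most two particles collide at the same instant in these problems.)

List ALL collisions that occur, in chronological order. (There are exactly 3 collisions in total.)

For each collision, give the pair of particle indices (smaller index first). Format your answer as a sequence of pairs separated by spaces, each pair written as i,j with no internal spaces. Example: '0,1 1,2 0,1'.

Answer: 2,3 1,2 0,1

Derivation:
Collision at t=3/7: particles 2 and 3 swap velocities; positions: p0=45/7 p1=68/7 p2=75/7 p3=75/7; velocities now: v0=1 v1=4 v2=-3 v3=4
Collision at t=4/7: particles 1 and 2 swap velocities; positions: p0=46/7 p1=72/7 p2=72/7 p3=79/7; velocities now: v0=1 v1=-3 v2=4 v3=4
Collision at t=3/2: particles 0 and 1 swap velocities; positions: p0=15/2 p1=15/2 p2=14 p3=15; velocities now: v0=-3 v1=1 v2=4 v3=4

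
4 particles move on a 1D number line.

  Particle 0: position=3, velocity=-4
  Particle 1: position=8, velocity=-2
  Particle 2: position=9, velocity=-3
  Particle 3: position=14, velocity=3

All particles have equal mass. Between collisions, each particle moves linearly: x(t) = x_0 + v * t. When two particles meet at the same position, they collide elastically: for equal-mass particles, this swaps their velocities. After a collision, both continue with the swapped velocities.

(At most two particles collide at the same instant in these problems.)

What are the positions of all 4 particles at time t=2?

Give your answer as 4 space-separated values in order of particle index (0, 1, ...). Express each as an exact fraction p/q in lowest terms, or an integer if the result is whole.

Collision at t=1: particles 1 and 2 swap velocities; positions: p0=-1 p1=6 p2=6 p3=17; velocities now: v0=-4 v1=-3 v2=-2 v3=3
Advance to t=2 (no further collisions before then); velocities: v0=-4 v1=-3 v2=-2 v3=3; positions = -5 3 4 20

Answer: -5 3 4 20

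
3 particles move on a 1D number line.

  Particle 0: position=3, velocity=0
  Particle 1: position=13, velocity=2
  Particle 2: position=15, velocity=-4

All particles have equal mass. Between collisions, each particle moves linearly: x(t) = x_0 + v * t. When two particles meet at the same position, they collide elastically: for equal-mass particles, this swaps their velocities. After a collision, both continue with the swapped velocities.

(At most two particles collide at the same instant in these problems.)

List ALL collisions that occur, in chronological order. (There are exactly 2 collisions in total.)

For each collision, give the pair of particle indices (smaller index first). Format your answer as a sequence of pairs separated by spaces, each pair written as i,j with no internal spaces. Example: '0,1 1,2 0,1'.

Collision at t=1/3: particles 1 and 2 swap velocities; positions: p0=3 p1=41/3 p2=41/3; velocities now: v0=0 v1=-4 v2=2
Collision at t=3: particles 0 and 1 swap velocities; positions: p0=3 p1=3 p2=19; velocities now: v0=-4 v1=0 v2=2

Answer: 1,2 0,1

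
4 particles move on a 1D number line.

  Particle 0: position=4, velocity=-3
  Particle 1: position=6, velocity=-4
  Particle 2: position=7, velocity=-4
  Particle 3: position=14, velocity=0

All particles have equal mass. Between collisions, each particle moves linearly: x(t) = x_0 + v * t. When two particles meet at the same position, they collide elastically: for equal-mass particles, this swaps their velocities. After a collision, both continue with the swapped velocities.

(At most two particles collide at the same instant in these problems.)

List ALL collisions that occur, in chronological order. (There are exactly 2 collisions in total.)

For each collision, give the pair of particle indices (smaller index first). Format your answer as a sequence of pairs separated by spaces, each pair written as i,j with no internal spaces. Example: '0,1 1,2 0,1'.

Collision at t=2: particles 0 and 1 swap velocities; positions: p0=-2 p1=-2 p2=-1 p3=14; velocities now: v0=-4 v1=-3 v2=-4 v3=0
Collision at t=3: particles 1 and 2 swap velocities; positions: p0=-6 p1=-5 p2=-5 p3=14; velocities now: v0=-4 v1=-4 v2=-3 v3=0

Answer: 0,1 1,2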